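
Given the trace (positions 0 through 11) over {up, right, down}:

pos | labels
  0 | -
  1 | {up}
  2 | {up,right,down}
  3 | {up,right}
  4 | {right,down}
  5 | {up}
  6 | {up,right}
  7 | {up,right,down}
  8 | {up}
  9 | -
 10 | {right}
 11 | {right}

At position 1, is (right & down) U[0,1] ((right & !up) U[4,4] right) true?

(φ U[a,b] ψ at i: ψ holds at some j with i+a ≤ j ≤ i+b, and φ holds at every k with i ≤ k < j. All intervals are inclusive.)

No

Need some j in [1,2] with ((right & !up) U[4,4] right), and (right & down) at every k in [1,j-1].
  j=1: ((right & !up) U[4,4] right) — fails.
  j=2: ((right & !up) U[4,4] right) — fails.
No j in the window works → until fails.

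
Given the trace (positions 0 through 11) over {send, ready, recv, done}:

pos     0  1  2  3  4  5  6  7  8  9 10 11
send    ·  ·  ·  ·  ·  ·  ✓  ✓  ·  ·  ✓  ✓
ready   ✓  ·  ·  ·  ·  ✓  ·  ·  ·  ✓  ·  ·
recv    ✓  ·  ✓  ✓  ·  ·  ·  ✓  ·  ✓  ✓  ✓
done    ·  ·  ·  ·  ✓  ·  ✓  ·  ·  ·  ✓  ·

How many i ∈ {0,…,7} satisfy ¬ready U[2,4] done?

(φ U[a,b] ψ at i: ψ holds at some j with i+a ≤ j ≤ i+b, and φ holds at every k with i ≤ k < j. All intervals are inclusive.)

2

Evaluate at each i in [0,7]:
  i=0: ✗ (lhs fails at k=0 before rhs at j=4)
  i=1: ✓ (rhs at j=4; lhs holds on [1,3])
  i=2: ✓ (rhs at j=4; lhs holds on [2,3])
  i=3: ✗ (lhs fails at k=5 before rhs at j=6)
  i=4: ✗ (lhs fails at k=5 before rhs at j=6)
  i=5: ✗ (no rhs in [7,9])
  i=6: ✗ (lhs fails at k=9 before rhs at j=10)
  i=7: ✗ (lhs fails at k=9 before rhs at j=10)
Positions where it holds: {1, 2} → 2.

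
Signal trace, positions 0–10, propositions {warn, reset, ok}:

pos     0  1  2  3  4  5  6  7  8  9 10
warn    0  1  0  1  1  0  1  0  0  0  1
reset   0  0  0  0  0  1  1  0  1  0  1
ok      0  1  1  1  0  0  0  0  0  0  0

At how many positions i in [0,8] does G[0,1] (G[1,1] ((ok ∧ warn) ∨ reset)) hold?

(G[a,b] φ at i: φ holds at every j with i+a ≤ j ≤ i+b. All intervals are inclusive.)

Evaluate at each i in [0,8]:
  i=0: ✗ (fails at j=1)
  i=1: ✗ (fails at j=1)
  i=2: ✗ (fails at j=3)
  i=3: ✗ (fails at j=3)
  i=4: ✓ (all of [4,5])
  i=5: ✗ (fails at j=6)
  i=6: ✗ (fails at j=6)
  i=7: ✗ (fails at j=8)
  i=8: ✗ (fails at j=8)
Positions where it holds: {4} → 1.

1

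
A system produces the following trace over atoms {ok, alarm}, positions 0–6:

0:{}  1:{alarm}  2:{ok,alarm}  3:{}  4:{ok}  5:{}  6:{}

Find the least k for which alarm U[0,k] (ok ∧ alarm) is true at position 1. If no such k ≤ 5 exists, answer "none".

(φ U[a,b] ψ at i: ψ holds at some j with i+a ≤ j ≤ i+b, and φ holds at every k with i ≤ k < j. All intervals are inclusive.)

Need earliest j ≥ 1 with (ok ∧ alarm), and alarm at every k in [1,j-1].
  j=1: rhs fails.
  j=2: rhs holds; lhs holds on [1,1]. k = 1.

1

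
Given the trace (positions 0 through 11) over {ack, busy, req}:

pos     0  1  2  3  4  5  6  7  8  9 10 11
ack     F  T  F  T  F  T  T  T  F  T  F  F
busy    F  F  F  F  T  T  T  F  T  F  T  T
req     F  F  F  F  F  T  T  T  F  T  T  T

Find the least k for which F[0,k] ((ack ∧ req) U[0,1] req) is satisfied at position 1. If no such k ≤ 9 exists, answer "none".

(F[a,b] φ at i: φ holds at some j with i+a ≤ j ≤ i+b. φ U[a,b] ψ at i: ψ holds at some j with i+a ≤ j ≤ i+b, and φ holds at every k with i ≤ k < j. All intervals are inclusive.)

Scan j = 1,2,… for ((ack ∧ req) U[0,1] req):
  j=1: fails
  j=2: fails
  j=3: fails
  j=4: fails
  j=5: holds
First hit at j=5, so smallest k = 5-1 = 4.

4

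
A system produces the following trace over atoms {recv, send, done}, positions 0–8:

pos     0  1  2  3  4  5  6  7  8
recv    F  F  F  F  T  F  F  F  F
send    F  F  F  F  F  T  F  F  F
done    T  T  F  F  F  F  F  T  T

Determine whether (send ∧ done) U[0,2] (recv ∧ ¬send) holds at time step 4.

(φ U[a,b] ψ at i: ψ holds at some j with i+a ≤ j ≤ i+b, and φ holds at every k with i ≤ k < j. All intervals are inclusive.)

Need some j in [4,6] with (recv ∧ ¬send), and (send ∧ done) at every k in [4,j-1].
  j=4: (recv ∧ ¬send) holds; no prefix to check → satisfied.

Holds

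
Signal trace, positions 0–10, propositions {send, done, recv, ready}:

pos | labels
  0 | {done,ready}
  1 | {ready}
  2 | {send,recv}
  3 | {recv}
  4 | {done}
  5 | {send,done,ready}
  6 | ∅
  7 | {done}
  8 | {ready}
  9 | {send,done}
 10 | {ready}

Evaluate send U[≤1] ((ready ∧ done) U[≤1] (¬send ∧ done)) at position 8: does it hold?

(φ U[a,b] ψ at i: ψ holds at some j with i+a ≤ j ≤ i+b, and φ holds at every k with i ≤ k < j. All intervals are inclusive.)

No

Need some j in [8,9] with ((ready ∧ done) U[≤1] (¬send ∧ done)), and send at every k in [8,j-1].
  j=8: ((ready ∧ done) U[≤1] (¬send ∧ done)) — fails.
  j=9: ((ready ∧ done) U[≤1] (¬send ∧ done)) — fails.
No j in the window works → until fails.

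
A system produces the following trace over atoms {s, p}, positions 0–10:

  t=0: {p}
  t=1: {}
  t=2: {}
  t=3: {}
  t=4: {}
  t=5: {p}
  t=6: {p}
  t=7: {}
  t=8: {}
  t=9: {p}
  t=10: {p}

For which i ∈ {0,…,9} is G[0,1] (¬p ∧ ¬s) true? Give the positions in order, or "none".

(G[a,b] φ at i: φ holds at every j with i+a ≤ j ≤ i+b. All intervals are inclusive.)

1, 2, 3, 7

Evaluate at each i in [0,9]:
  i=0: ✗ (fails at j=0)
  i=1: ✓ (all of [1,2])
  i=2: ✓ (all of [2,3])
  i=3: ✓ (all of [3,4])
  i=4: ✗ (fails at j=5)
  i=5: ✗ (fails at j=5)
  i=6: ✗ (fails at j=6)
  i=7: ✓ (all of [7,8])
  i=8: ✗ (fails at j=9)
  i=9: ✗ (fails at j=9)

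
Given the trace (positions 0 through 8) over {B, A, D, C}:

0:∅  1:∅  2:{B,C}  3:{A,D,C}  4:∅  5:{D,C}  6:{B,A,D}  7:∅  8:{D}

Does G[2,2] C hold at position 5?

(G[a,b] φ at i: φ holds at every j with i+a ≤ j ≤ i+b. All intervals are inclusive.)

Check C at every j in [7,7]:
  j=7: false
Fails at j=7 → formula fails.

False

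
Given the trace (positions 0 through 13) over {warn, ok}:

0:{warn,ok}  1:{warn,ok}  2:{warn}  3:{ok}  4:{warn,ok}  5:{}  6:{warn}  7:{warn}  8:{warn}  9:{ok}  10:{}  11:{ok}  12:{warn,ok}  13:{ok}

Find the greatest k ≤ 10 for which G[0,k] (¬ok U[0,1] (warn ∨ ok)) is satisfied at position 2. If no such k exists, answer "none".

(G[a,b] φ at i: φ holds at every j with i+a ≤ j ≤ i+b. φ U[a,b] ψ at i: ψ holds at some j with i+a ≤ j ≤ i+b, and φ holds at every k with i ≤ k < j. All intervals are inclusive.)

(¬ok U[0,1] (warn ∨ ok)) must hold from j=2 onward; find where it first fails.
  j=2: holds
  j=3: holds
  j=4: holds
  j=5: holds
  j=6: holds
  j=7: holds
  j=8: holds
  j=9: holds
  j=10: holds
  j=11: holds
  j=12: holds
Holds through j=12; largest k = 10.

10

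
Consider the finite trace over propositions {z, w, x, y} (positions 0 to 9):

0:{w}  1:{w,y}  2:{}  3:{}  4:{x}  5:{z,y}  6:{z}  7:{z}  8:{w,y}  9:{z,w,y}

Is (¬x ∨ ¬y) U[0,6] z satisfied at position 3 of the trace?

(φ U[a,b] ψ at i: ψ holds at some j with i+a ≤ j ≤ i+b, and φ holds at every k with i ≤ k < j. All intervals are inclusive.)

Yes

Need some j in [3,9] with z, and (¬x ∨ ¬y) at every k in [3,j-1].
  j=3: z false.
  j=4: z false.
  j=5: z holds; (¬x ∨ ¬y) holds at every k in [3,4] → satisfied.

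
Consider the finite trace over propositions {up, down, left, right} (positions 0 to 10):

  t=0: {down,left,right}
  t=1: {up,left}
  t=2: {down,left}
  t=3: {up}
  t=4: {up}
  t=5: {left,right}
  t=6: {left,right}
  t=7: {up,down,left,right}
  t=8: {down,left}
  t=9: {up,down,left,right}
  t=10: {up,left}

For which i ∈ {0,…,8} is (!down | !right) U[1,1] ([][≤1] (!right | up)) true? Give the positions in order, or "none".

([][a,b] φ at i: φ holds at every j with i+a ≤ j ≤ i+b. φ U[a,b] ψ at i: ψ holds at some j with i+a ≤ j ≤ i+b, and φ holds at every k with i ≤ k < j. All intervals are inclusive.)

1, 2, 6, 8

Evaluate at each i in [0,8]:
  i=0: ✗ (lhs fails at k=0 before rhs at j=1)
  i=1: ✓ (rhs at j=2; lhs holds on [1,1])
  i=2: ✓ (rhs at j=3; lhs holds on [2,2])
  i=3: ✗ (no rhs in [4,4])
  i=4: ✗ (no rhs in [5,5])
  i=5: ✗ (no rhs in [6,6])
  i=6: ✓ (rhs at j=7; lhs holds on [6,6])
  i=7: ✗ (lhs fails at k=7 before rhs at j=8)
  i=8: ✓ (rhs at j=9; lhs holds on [8,8])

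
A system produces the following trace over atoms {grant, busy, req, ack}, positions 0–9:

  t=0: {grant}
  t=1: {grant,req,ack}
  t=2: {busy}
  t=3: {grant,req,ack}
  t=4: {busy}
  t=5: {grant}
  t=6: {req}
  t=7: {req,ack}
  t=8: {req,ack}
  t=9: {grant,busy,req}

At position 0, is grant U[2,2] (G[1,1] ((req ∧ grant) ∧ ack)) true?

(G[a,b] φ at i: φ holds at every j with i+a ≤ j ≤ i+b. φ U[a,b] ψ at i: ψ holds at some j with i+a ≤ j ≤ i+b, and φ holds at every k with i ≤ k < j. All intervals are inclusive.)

True

Need some j in [2,2] with G[1,1] ((req ∧ grant) ∧ ack), and grant at every k in [0,j-1].
  j=2: G[1,1] ((req ∧ grant) ∧ ack) holds; grant holds at every k in [0,1] → satisfied.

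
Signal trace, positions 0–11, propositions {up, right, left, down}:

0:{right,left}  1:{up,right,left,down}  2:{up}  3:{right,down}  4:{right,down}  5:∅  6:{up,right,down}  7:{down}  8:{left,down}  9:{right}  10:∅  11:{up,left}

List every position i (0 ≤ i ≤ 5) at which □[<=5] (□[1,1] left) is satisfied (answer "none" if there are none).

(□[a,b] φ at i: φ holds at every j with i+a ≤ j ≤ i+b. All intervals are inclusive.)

none

Evaluate at each i in [0,5]:
  i=0: ✗ (fails at j=1)
  i=1: ✗ (fails at j=1)
  i=2: ✗ (fails at j=2)
  i=3: ✗ (fails at j=3)
  i=4: ✗ (fails at j=4)
  i=5: ✗ (fails at j=5)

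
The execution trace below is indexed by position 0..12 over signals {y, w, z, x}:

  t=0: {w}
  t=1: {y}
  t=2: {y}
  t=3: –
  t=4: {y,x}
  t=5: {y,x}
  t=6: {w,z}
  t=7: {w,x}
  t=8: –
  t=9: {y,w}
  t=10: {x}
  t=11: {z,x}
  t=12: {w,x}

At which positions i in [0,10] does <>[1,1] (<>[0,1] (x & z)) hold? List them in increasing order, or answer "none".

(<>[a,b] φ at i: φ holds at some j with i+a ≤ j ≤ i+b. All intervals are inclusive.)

Evaluate at each i in [0,10]:
  i=0: ✗ (none in [1,1])
  i=1: ✗ (none in [2,2])
  i=2: ✗ (none in [3,3])
  i=3: ✗ (none in [4,4])
  i=4: ✗ (none in [5,5])
  i=5: ✗ (none in [6,6])
  i=6: ✗ (none in [7,7])
  i=7: ✗ (none in [8,8])
  i=8: ✗ (none in [9,9])
  i=9: ✓ (witness j=10)
  i=10: ✓ (witness j=11)

9, 10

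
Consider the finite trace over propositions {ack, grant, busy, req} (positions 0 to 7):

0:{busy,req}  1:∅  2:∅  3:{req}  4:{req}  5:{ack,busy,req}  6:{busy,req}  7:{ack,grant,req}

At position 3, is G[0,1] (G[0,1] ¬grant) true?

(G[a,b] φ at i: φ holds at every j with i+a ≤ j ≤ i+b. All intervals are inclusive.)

Check G[0,1] ¬grant at every j in [3,4]:
  j=3: holds on [3,4]
  j=4: holds on [4,5]
All positions satisfy it → formula holds.

Yes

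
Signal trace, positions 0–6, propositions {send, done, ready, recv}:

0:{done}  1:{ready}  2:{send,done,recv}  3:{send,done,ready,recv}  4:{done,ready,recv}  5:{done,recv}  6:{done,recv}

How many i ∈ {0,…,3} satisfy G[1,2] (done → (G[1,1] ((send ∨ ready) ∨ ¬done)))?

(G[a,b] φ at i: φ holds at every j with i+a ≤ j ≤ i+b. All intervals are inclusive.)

Evaluate at each i in [0,3]:
  i=0: ✓ (all of [1,2])
  i=1: ✓ (all of [2,3])
  i=2: ✗ (fails at j=4)
  i=3: ✗ (fails at j=4)
Positions where it holds: {0, 1} → 2.

2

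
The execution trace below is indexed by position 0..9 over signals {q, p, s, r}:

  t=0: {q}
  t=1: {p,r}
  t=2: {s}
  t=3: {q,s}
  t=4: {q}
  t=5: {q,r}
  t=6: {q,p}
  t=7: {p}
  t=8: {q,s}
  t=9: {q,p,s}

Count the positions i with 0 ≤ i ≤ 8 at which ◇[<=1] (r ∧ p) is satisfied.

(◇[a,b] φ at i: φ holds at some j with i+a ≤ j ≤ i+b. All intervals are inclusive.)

Evaluate at each i in [0,8]:
  i=0: ✓ (witness j=1)
  i=1: ✓ (witness j=1)
  i=2: ✗ (none in [2,3])
  i=3: ✗ (none in [3,4])
  i=4: ✗ (none in [4,5])
  i=5: ✗ (none in [5,6])
  i=6: ✗ (none in [6,7])
  i=7: ✗ (none in [7,8])
  i=8: ✗ (none in [8,9])
Positions where it holds: {0, 1} → 2.

2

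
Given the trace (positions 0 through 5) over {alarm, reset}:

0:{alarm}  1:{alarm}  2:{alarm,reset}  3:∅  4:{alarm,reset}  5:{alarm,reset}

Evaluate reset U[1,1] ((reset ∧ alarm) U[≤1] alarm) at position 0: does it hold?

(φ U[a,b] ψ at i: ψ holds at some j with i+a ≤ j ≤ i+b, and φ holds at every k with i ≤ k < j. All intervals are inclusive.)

Need some j in [1,1] with ((reset ∧ alarm) U[≤1] alarm), and reset at every k in [0,j-1].
  j=1: ((reset ∧ alarm) U[≤1] alarm) holds, but reset fails at k=0 → not this j.
No j in the window works → until fails.

Does not hold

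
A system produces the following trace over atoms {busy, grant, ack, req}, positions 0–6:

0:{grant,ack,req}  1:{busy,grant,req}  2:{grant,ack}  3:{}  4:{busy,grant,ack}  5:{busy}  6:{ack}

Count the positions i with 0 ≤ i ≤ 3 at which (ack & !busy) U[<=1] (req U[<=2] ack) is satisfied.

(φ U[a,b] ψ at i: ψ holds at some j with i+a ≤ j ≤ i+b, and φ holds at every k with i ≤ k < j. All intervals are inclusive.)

3

Evaluate at each i in [0,3]:
  i=0: ✓ (rhs at j=0)
  i=1: ✓ (rhs at j=1)
  i=2: ✓ (rhs at j=2)
  i=3: ✗ (lhs fails at k=3 before rhs at j=4)
Positions where it holds: {0, 1, 2} → 3.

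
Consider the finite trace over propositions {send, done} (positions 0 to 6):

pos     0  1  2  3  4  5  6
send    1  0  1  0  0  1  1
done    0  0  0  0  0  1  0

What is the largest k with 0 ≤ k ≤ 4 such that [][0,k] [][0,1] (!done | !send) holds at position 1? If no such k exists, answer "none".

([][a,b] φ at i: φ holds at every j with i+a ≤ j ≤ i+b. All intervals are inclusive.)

[][0,1] (!done | !send) must hold from j=1 onward; find where it first fails.
  j=1: holds
  j=2: holds
  j=3: holds
  j=4: fails
Holds on [1,3], so largest k = 2.

2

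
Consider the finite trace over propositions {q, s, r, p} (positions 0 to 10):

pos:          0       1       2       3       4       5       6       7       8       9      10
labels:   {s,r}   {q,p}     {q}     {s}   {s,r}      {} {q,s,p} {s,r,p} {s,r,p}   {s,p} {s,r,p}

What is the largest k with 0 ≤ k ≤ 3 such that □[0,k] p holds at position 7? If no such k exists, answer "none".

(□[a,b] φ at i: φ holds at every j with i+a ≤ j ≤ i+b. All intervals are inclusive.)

3

p must hold from j=7 onward; find where it first fails.
  j=7: holds
  j=8: holds
  j=9: holds
  j=10: holds
Holds through j=10; largest k = 3.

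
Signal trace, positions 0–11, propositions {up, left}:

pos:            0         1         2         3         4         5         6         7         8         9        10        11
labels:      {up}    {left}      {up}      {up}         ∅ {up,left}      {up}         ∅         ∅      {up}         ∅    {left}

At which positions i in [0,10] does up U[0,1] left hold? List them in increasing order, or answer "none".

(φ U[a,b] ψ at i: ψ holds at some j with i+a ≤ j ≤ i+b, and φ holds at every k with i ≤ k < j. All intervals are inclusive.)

0, 1, 5

Evaluate at each i in [0,10]:
  i=0: ✓ (rhs at j=1; lhs holds on [0,0])
  i=1: ✓ (rhs at j=1)
  i=2: ✗ (no rhs in [2,3])
  i=3: ✗ (no rhs in [3,4])
  i=4: ✗ (lhs fails at k=4 before rhs at j=5)
  i=5: ✓ (rhs at j=5)
  i=6: ✗ (no rhs in [6,7])
  i=7: ✗ (no rhs in [7,8])
  i=8: ✗ (no rhs in [8,9])
  i=9: ✗ (no rhs in [9,10])
  i=10: ✗ (lhs fails at k=10 before rhs at j=11)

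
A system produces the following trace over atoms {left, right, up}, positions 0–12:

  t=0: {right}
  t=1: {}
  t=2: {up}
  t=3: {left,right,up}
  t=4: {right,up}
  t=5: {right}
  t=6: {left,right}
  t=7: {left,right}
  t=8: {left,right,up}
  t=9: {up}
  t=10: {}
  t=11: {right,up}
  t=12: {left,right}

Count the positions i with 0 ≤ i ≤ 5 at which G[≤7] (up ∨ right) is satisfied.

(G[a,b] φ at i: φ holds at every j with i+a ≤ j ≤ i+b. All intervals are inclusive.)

Evaluate at each i in [0,5]:
  i=0: ✗ (fails at j=1)
  i=1: ✗ (fails at j=1)
  i=2: ✓ (all of [2,9])
  i=3: ✗ (fails at j=10)
  i=4: ✗ (fails at j=10)
  i=5: ✗ (fails at j=10)
Positions where it holds: {2} → 1.

1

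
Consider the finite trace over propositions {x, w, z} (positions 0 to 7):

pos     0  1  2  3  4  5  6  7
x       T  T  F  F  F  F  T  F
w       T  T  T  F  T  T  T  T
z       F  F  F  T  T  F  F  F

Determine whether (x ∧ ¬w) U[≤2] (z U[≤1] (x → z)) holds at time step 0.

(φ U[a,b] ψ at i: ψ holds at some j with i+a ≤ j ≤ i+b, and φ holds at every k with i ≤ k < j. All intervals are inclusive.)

No

Need some j in [0,2] with (z U[≤1] (x → z)), and (x ∧ ¬w) at every k in [0,j-1].
  j=0: (z U[≤1] (x → z)) — fails.
  j=1: (z U[≤1] (x → z)) — fails.
  j=2: (z U[≤1] (x → z)) holds, but (x ∧ ¬w) fails at k=0 → not this j.
No j in the window works → until fails.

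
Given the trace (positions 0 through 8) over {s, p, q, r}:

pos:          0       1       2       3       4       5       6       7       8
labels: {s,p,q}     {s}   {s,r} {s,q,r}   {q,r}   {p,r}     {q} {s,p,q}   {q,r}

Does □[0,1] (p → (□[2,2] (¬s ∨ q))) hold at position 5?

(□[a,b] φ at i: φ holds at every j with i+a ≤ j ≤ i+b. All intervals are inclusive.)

Holds

Check (p → (□[2,2] (¬s ∨ q))) at every j in [5,6]:
  j=5: antecedent true; consequent holds on [7,7] → ✓
  j=6: antecedent false → ✓
All positions satisfy it → formula holds.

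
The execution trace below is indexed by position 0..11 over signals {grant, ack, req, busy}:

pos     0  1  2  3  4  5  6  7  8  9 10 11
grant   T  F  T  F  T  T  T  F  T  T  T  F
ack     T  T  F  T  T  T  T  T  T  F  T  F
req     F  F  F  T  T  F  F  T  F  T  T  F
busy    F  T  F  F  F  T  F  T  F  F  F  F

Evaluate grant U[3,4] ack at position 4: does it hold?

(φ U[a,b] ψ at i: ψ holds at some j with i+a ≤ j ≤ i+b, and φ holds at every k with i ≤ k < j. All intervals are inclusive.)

True

Need some j in [7,8] with ack, and grant at every k in [4,j-1].
  j=7: ack holds; grant holds at every k in [4,6] → satisfied.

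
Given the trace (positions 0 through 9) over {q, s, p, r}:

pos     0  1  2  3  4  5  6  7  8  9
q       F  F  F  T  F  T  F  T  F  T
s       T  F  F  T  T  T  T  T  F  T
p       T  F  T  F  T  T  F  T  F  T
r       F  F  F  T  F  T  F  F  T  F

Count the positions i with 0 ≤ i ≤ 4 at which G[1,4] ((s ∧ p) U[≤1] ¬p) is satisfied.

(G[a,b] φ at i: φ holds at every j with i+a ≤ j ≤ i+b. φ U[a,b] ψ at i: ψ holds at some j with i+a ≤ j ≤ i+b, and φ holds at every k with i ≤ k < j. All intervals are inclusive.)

1

Evaluate at each i in [0,4]:
  i=0: ✗ (fails at j=2)
  i=1: ✗ (fails at j=2)
  i=2: ✗ (fails at j=4)
  i=3: ✗ (fails at j=4)
  i=4: ✓ (all of [5,8])
Positions where it holds: {4} → 1.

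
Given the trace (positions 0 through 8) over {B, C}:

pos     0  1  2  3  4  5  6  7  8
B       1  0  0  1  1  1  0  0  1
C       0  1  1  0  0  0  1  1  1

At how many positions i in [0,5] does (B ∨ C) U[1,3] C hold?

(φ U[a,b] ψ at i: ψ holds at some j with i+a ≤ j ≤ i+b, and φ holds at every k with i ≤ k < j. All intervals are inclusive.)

Evaluate at each i in [0,5]:
  i=0: ✓ (rhs at j=1; lhs holds on [0,0])
  i=1: ✓ (rhs at j=2; lhs holds on [1,1])
  i=2: ✗ (no rhs in [3,5])
  i=3: ✓ (rhs at j=6; lhs holds on [3,5])
  i=4: ✓ (rhs at j=6; lhs holds on [4,5])
  i=5: ✓ (rhs at j=6; lhs holds on [5,5])
Positions where it holds: {0, 1, 3, 4, 5} → 5.

5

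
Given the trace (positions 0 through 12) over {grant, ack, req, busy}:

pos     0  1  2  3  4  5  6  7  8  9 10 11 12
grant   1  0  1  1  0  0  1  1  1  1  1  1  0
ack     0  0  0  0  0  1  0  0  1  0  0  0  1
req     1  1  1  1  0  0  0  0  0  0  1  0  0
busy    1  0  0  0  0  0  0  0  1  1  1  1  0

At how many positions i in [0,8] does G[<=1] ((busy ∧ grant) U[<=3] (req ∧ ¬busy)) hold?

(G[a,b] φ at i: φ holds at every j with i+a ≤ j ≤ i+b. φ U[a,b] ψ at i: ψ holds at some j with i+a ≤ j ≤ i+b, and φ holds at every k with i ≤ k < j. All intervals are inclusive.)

3

Evaluate at each i in [0,8]:
  i=0: ✓ (all of [0,1])
  i=1: ✓ (all of [1,2])
  i=2: ✓ (all of [2,3])
  i=3: ✗ (fails at j=4)
  i=4: ✗ (fails at j=4)
  i=5: ✗ (fails at j=5)
  i=6: ✗ (fails at j=6)
  i=7: ✗ (fails at j=7)
  i=8: ✗ (fails at j=8)
Positions where it holds: {0, 1, 2} → 3.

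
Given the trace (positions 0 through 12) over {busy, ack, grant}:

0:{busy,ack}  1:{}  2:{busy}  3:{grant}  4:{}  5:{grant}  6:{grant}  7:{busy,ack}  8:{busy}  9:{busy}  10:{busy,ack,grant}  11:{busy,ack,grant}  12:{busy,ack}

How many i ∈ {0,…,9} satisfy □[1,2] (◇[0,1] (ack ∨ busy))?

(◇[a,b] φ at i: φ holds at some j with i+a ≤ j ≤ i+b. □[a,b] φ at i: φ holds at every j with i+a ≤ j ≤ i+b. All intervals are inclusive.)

Evaluate at each i in [0,9]:
  i=0: ✓ (all of [1,2])
  i=1: ✗ (fails at j=3)
  i=2: ✗ (fails at j=3)
  i=3: ✗ (fails at j=4)
  i=4: ✗ (fails at j=5)
  i=5: ✓ (all of [6,7])
  i=6: ✓ (all of [7,8])
  i=7: ✓ (all of [8,9])
  i=8: ✓ (all of [9,10])
  i=9: ✓ (all of [10,11])
Positions where it holds: {0, 5, 6, 7, 8, 9} → 6.

6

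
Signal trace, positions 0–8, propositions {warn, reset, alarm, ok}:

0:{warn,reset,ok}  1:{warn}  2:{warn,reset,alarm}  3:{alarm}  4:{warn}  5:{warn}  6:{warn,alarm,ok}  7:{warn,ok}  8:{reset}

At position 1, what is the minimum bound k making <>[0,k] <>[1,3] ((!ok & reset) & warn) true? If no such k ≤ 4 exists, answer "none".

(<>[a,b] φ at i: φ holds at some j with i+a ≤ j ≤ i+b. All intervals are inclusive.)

Scan j = 1,2,… for <>[1,3] ((!ok & reset) & warn):
  j=1: holds
First hit at j=1, so smallest k = 1-1 = 0.

0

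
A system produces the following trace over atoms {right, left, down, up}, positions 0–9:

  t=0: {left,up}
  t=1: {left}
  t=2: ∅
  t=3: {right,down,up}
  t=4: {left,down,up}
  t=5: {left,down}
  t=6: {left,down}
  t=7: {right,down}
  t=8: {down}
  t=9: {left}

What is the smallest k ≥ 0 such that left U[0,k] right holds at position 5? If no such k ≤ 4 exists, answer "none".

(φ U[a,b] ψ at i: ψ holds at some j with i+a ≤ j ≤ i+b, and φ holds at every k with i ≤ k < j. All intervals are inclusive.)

Need earliest j ≥ 5 with right, and left at every k in [5,j-1].
  j=5: rhs fails.
  j=6: rhs fails.
  j=7: rhs holds; lhs holds on [5,6]. k = 2.

2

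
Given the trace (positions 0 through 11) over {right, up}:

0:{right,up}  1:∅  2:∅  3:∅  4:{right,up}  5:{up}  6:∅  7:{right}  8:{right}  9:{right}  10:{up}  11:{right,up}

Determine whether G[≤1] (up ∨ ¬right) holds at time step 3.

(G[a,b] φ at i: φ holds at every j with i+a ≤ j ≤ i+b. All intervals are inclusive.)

Check (up ∨ ¬right) at every j in [3,4]:
  j=3: true
  j=4: true
All positions satisfy it → formula holds.

Yes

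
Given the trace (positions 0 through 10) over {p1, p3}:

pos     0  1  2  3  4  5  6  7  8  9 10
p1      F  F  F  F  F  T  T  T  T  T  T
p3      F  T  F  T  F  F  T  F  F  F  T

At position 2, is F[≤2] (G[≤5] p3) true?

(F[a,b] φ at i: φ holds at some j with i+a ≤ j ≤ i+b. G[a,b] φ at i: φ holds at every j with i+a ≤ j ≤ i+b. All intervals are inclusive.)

Check G[≤5] p3 at each j in [2,4]:
  j=2: fails at 2
  j=3: fails at 4
  j=4: fails at 4
No position in the window satisfies it → formula fails.

False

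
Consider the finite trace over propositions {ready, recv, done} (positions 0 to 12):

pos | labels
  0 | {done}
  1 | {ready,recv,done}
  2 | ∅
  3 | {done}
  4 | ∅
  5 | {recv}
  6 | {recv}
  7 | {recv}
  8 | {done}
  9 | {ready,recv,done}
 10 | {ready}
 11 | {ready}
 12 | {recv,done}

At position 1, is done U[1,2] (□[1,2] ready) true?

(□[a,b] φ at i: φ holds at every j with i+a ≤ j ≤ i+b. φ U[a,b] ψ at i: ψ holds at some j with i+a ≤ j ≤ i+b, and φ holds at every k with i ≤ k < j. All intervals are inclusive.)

Does not hold

Need some j in [2,3] with □[1,2] ready, and done at every k in [1,j-1].
  j=2: □[1,2] ready — fails at 3.
  j=3: □[1,2] ready — fails at 4.
No j in the window works → until fails.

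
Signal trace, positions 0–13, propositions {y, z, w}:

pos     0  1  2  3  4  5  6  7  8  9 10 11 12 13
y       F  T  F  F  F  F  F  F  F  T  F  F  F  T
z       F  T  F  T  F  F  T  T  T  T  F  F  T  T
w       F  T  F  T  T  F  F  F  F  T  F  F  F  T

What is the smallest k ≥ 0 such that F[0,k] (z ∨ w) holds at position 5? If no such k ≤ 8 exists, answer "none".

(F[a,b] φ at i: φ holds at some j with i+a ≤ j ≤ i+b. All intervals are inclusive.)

1

Scan j = 5,6,… for (z ∨ w):
  j=5: fails
  j=6: holds
First hit at j=6, so smallest k = 6-5 = 1.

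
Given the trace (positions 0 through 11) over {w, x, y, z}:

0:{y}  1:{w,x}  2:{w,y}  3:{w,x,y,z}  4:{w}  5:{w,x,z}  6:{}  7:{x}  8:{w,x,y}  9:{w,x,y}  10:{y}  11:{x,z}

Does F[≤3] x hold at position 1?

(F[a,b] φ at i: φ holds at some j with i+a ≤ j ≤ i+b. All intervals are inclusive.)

True

Check x at each j in [1,4]:
  j=1: true
  j=2: false
  j=3: true
  j=4: false
Found at j=1 → formula holds.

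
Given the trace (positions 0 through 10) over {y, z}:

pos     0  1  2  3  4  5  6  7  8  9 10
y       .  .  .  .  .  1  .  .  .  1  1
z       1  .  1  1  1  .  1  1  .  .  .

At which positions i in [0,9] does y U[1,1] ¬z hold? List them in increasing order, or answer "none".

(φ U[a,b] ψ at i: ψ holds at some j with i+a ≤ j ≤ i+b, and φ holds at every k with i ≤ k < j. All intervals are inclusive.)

9

Evaluate at each i in [0,9]:
  i=0: ✗ (lhs fails at k=0 before rhs at j=1)
  i=1: ✗ (no rhs in [2,2])
  i=2: ✗ (no rhs in [3,3])
  i=3: ✗ (no rhs in [4,4])
  i=4: ✗ (lhs fails at k=4 before rhs at j=5)
  i=5: ✗ (no rhs in [6,6])
  i=6: ✗ (no rhs in [7,7])
  i=7: ✗ (lhs fails at k=7 before rhs at j=8)
  i=8: ✗ (lhs fails at k=8 before rhs at j=9)
  i=9: ✓ (rhs at j=10; lhs holds on [9,9])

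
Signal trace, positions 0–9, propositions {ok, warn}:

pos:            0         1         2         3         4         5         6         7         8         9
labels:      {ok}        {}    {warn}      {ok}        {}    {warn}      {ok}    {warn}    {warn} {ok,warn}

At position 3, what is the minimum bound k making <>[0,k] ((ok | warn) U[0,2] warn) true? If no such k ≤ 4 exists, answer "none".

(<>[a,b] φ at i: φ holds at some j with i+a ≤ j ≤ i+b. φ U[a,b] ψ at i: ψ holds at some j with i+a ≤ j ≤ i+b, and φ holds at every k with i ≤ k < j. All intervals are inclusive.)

Scan j = 3,4,… for ((ok | warn) U[0,2] warn):
  j=3: fails
  j=4: fails
  j=5: holds
First hit at j=5, so smallest k = 5-3 = 2.

2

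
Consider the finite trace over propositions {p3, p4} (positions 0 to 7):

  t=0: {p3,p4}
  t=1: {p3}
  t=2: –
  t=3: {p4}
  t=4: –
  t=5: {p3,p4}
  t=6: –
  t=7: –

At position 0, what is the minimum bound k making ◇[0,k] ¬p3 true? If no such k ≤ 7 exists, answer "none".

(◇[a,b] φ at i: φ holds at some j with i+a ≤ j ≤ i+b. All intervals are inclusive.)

2

Scan j = 0,1,… for ¬p3:
  j=0: fails
  j=1: fails
  j=2: holds
First hit at j=2, so smallest k = 2-0 = 2.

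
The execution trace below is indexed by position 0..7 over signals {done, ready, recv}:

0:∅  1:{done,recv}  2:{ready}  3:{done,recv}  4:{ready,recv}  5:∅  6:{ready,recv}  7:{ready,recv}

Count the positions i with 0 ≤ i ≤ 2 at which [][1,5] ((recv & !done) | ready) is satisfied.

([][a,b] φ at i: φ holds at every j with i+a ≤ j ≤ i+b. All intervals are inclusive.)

Evaluate at each i in [0,2]:
  i=0: ✗ (fails at j=1)
  i=1: ✗ (fails at j=3)
  i=2: ✗ (fails at j=3)
Positions where it holds: {} → 0.

0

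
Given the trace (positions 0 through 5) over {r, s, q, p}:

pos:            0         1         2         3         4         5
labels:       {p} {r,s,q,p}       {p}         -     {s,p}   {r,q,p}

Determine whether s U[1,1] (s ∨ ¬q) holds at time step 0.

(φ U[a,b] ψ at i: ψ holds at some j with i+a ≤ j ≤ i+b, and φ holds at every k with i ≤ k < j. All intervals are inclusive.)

Need some j in [1,1] with (s ∨ ¬q), and s at every k in [0,j-1].
  j=1: (s ∨ ¬q) holds, but s fails at k=0 → not this j.
No j in the window works → until fails.

False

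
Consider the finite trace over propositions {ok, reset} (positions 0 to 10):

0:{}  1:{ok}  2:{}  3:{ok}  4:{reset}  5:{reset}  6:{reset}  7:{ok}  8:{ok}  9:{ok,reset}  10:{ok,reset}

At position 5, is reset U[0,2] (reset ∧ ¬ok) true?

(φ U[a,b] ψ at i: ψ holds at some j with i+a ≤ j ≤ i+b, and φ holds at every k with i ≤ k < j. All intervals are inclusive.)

Holds

Need some j in [5,7] with (reset ∧ ¬ok), and reset at every k in [5,j-1].
  j=5: (reset ∧ ¬ok) holds; no prefix to check → satisfied.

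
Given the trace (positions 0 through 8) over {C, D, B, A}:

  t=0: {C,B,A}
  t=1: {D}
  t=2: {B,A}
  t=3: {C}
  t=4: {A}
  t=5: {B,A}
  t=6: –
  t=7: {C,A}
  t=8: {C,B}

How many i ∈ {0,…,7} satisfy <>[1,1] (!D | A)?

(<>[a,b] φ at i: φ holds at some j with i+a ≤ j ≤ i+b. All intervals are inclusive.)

Evaluate at each i in [0,7]:
  i=0: ✗ (none in [1,1])
  i=1: ✓ (witness j=2)
  i=2: ✓ (witness j=3)
  i=3: ✓ (witness j=4)
  i=4: ✓ (witness j=5)
  i=5: ✓ (witness j=6)
  i=6: ✓ (witness j=7)
  i=7: ✓ (witness j=8)
Positions where it holds: {1, 2, 3, 4, 5, 6, 7} → 7.

7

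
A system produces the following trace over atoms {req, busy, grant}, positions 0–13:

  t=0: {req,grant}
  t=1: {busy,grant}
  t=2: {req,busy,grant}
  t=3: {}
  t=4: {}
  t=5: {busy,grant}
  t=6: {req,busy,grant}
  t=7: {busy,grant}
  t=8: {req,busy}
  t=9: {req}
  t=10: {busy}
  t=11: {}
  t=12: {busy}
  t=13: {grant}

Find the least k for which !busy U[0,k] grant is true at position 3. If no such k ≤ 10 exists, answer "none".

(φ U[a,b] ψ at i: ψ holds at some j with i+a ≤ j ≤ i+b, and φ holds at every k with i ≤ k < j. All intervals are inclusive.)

2

Need earliest j ≥ 3 with grant, and !busy at every k in [3,j-1].
  j=3: rhs fails.
  j=4: rhs fails.
  j=5: rhs holds; lhs holds on [3,4]. k = 2.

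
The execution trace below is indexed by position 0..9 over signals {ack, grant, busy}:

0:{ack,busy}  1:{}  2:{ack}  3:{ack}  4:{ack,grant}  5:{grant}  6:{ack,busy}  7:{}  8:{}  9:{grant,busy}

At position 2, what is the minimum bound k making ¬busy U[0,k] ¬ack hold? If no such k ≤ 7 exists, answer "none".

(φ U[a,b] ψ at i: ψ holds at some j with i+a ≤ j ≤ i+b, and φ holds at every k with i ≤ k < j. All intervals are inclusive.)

3

Need earliest j ≥ 2 with ¬ack, and ¬busy at every k in [2,j-1].
  j=2: rhs fails.
  j=3: rhs fails.
  j=4: rhs fails.
  j=5: rhs holds; lhs holds on [2,4]. k = 3.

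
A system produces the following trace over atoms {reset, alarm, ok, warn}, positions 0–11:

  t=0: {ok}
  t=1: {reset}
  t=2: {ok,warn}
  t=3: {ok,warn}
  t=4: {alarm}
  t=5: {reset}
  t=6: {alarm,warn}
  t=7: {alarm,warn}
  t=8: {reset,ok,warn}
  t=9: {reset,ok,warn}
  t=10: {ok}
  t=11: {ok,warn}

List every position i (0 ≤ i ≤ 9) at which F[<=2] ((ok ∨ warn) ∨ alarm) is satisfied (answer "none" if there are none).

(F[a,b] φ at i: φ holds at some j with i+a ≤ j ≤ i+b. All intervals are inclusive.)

Evaluate at each i in [0,9]:
  i=0: ✓ (witness j=0)
  i=1: ✓ (witness j=2)
  i=2: ✓ (witness j=2)
  i=3: ✓ (witness j=3)
  i=4: ✓ (witness j=4)
  i=5: ✓ (witness j=6)
  i=6: ✓ (witness j=6)
  i=7: ✓ (witness j=7)
  i=8: ✓ (witness j=8)
  i=9: ✓ (witness j=9)

0, 1, 2, 3, 4, 5, 6, 7, 8, 9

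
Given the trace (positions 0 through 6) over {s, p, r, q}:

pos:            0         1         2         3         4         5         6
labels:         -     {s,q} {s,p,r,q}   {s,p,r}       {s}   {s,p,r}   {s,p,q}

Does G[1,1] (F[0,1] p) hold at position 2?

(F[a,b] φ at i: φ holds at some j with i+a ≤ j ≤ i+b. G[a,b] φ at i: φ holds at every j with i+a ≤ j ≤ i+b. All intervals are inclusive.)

Check F[0,1] p at every j in [3,3]:
  j=3: holds (witness at 3)
All positions satisfy it → formula holds.

Holds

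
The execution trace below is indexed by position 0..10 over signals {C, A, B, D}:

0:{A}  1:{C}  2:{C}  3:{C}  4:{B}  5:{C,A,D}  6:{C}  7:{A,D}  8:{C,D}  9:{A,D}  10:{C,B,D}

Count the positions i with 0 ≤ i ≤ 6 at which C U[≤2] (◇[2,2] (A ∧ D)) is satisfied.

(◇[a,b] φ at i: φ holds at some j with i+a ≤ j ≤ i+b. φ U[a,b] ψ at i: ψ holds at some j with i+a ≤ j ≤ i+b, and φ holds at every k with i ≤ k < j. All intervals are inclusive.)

Evaluate at each i in [0,6]:
  i=0: ✗ (no rhs in [0,2])
  i=1: ✓ (rhs at j=3; lhs holds on [1,2])
  i=2: ✓ (rhs at j=3; lhs holds on [2,2])
  i=3: ✓ (rhs at j=3)
  i=4: ✗ (lhs fails at k=4 before rhs at j=5)
  i=5: ✓ (rhs at j=5)
  i=6: ✓ (rhs at j=7; lhs holds on [6,6])
Positions where it holds: {1, 2, 3, 5, 6} → 5.

5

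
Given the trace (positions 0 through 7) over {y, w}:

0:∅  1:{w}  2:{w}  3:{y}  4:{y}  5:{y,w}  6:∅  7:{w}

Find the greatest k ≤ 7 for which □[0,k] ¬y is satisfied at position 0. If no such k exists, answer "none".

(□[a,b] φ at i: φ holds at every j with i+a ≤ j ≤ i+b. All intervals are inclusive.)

¬y must hold from j=0 onward; find where it first fails.
  j=0: holds
  j=1: holds
  j=2: holds
  j=3: fails
Holds on [0,2], so largest k = 2.

2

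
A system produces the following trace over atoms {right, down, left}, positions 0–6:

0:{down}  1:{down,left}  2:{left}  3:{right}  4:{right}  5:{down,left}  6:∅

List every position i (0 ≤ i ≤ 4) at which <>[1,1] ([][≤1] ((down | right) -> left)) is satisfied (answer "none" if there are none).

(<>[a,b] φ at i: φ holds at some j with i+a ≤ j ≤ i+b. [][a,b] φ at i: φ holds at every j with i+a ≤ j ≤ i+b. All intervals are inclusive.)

Evaluate at each i in [0,4]:
  i=0: ✓ (witness j=1)
  i=1: ✗ (none in [2,2])
  i=2: ✗ (none in [3,3])
  i=3: ✗ (none in [4,4])
  i=4: ✓ (witness j=5)

0, 4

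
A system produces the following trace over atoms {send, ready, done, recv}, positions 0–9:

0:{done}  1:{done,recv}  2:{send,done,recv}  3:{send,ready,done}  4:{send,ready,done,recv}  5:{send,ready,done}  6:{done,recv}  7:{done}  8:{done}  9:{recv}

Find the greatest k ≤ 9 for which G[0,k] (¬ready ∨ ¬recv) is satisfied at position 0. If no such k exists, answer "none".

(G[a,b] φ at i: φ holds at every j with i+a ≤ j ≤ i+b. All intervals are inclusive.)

3

(¬ready ∨ ¬recv) must hold from j=0 onward; find where it first fails.
  j=0: holds
  j=1: holds
  j=2: holds
  j=3: holds
  j=4: fails
Holds on [0,3], so largest k = 3.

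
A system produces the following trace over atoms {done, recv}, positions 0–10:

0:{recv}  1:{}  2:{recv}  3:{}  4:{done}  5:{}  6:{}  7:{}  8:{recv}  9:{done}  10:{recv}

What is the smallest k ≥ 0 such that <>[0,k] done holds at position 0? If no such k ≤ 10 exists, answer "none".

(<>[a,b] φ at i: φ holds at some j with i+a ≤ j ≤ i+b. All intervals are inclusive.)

4

Scan j = 0,1,… for done:
  j=0: fails
  j=1: fails
  j=2: fails
  j=3: fails
  j=4: holds
First hit at j=4, so smallest k = 4-0 = 4.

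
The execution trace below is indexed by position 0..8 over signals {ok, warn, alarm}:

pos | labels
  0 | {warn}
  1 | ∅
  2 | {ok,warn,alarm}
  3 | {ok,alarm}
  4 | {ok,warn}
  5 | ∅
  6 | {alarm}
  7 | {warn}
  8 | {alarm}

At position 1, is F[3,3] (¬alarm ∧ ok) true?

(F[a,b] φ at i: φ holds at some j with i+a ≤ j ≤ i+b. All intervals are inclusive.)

Check (¬alarm ∧ ok) at each j in [4,4]:
  j=4: true
Found at j=4 → formula holds.

True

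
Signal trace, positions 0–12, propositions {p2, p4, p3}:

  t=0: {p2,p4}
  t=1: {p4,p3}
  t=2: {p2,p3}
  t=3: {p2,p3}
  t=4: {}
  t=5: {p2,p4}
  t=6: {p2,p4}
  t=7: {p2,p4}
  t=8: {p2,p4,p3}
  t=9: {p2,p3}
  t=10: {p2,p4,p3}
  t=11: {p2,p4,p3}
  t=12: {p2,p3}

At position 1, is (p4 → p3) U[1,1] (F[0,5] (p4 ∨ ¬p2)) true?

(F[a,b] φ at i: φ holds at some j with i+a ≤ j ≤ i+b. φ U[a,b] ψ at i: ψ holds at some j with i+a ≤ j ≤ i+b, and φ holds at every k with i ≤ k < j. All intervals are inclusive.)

Need some j in [2,2] with F[0,5] (p4 ∨ ¬p2), and (p4 → p3) at every k in [1,j-1].
  j=2: F[0,5] (p4 ∨ ¬p2) holds; (p4 → p3) holds at every k in [1,1] → satisfied.

True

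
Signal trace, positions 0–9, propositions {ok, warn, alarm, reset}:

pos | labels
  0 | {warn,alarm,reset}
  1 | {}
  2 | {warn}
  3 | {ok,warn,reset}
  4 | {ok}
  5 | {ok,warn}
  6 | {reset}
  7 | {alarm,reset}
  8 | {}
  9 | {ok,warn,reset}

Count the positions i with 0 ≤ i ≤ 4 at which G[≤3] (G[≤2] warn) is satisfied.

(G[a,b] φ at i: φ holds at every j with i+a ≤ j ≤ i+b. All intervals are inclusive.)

0

Evaluate at each i in [0,4]:
  i=0: ✗ (fails at j=0)
  i=1: ✗ (fails at j=1)
  i=2: ✗ (fails at j=2)
  i=3: ✗ (fails at j=3)
  i=4: ✗ (fails at j=4)
Positions where it holds: {} → 0.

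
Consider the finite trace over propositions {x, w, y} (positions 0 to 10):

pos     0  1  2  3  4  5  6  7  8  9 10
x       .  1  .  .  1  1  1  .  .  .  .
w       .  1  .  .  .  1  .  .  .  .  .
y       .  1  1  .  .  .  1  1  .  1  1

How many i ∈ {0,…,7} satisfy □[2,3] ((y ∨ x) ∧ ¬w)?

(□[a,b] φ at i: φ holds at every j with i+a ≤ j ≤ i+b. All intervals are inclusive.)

Evaluate at each i in [0,7]:
  i=0: ✗ (fails at j=3)
  i=1: ✗ (fails at j=3)
  i=2: ✗ (fails at j=5)
  i=3: ✗ (fails at j=5)
  i=4: ✓ (all of [6,7])
  i=5: ✗ (fails at j=8)
  i=6: ✗ (fails at j=8)
  i=7: ✓ (all of [9,10])
Positions where it holds: {4, 7} → 2.

2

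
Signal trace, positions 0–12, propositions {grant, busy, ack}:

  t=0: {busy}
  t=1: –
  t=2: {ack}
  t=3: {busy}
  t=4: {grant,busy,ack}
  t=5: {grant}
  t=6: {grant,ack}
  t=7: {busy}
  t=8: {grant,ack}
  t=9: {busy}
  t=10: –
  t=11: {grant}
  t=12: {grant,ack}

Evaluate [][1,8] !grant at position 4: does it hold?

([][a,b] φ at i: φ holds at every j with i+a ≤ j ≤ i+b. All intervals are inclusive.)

Does not hold

Check !grant at every j in [5,12]:
  j=5: false
  j=6: false
  j=7: true
  j=8: false
  j=9: true
  j=10: true
  j=11: false
  j=12: false
Fails at j=5 → formula fails.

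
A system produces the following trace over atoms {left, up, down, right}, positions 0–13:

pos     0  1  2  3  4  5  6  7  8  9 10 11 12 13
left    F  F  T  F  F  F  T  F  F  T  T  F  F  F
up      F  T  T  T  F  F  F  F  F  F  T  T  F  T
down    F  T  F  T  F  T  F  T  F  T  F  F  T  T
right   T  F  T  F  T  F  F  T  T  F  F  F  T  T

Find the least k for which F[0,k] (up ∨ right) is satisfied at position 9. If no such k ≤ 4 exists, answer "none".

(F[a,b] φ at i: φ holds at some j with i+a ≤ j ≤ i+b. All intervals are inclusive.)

1

Scan j = 9,10,… for (up ∨ right):
  j=9: fails
  j=10: holds
First hit at j=10, so smallest k = 10-9 = 1.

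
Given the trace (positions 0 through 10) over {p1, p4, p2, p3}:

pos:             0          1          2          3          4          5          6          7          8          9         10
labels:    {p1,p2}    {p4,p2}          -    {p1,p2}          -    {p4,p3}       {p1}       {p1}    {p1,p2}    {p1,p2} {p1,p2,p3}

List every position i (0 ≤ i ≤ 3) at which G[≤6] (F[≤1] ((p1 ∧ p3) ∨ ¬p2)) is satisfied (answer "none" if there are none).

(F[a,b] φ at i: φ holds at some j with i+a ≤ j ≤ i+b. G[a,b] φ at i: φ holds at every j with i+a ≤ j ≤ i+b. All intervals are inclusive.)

1

Evaluate at each i in [0,3]:
  i=0: ✗ (fails at j=0)
  i=1: ✓ (all of [1,7])
  i=2: ✗ (fails at j=8)
  i=3: ✗ (fails at j=8)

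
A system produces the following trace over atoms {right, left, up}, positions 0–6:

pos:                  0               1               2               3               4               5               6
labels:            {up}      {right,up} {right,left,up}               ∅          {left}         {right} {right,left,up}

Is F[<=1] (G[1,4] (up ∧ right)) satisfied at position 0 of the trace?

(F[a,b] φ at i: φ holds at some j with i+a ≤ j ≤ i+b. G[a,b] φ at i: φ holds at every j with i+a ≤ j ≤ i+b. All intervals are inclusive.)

Check G[1,4] (up ∧ right) at each j in [0,1]:
  j=0: fails at 3
  j=1: fails at 3
No position in the window satisfies it → formula fails.

False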